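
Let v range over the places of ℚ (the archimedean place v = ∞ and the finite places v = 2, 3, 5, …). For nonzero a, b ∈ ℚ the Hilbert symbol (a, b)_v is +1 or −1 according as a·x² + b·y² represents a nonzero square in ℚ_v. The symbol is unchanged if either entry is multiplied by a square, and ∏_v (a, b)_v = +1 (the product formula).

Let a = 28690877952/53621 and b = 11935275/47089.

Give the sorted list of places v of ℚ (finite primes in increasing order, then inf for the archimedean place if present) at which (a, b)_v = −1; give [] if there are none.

(a, b) ≡ (375782, 477411) mod (ℚ^×)²; places V = {2, 3, 5, 7, 11, 17, 19, 23, 29, 31, 37, 43, ∞}.
(a,b)_2: α=9, β=0; u≡3, v≡3 (mod 8); ε(u)ε(v)=1·1, αω(v)=9·1, βω(u)=0·1; sum ≡ 0  ⇒  +1.
(a,b)_11: α=1, u≡6; β=1, v≡2 (mod 11); (6|11)=-1, (2|11)=-1; sign (−1)^1·-1^1·-1^1 = -1.
(a,b)_7: α=0, u≡2; β=-2, v≡1 (mod 7); (2|7)=+1, (1|7)=+1; sign (−1)^0·+1^-2·+1^0 = +1.
(a,b)_5: α=0, u≡2; β=2, v≡4 (mod 5); (2|5)=-1, (4|5)=+1; sign (−1)^0·-1^2·+1^0 = +1.
(a,b)_19: α=1, u≡14; β=0, v≡1 (mod 19); (14|19)=-1, (1|19)=+1; sign (−1)^0·-1^0·+1^1 = +1.
(a,b)_17: α=0, u≡6; β=1, v≡8 (mod 17); (6|17)=-1, (8|17)=+1; sign (−1)^0·-1^1·+1^0 = -1.
(a,b)_37: α=0, u≡27; β=1, v≡27 (mod 37); (27|37)=+1, (27|37)=+1; sign (−1)^0·+1^1·+1^0 = +1.
(a,b)_3: α=2, u≡2; β=1, v≡2 (mod 3); (2|3)=-1, (2|3)=-1; sign (−1)^0·-1^1·-1^2 = -1.
(a,b)_43: α=-2, u≡19; β=0, v≡38 (mod 43); (19|43)=-1, (38|43)=+1; sign (−1)^0·-1^0·+1^-2 = +1.
(a,b)_23: α=0, u≡12; β=1, v≡20 (mod 23); (12|23)=+1, (20|23)=-1; sign (−1)^0·+1^1·-1^0 = +1.
(a,b)_∞: sgn(375782)=+, sgn(477411)=+, so +1.
(a,b)_29: α=-1, u≡4; β=0, v≡24 (mod 29); (4|29)=+1, (24|29)=+1; sign (−1)^0·+1^0·+1^-1 = +1.
(a,b)_31: α=3, u≡4; β=-2, v≡17 (mod 31); (4|31)=+1, (17|31)=-1; sign (−1)^0·+1^-2·-1^3 = -1.
|Ram(375782, 477411)| = 4, even; anisotropic at {3, 11, 17, 31}.

[3, 11, 17, 31]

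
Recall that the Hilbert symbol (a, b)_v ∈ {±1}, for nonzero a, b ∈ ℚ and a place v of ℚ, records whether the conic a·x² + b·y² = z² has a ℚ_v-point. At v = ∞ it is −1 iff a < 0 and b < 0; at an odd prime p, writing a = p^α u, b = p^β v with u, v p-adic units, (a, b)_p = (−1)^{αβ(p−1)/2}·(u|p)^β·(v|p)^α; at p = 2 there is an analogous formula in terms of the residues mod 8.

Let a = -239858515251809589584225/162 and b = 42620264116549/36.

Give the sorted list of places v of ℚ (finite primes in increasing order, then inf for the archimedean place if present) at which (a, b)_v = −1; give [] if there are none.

[2, 7, 37, 43]

(a, b) ≡ (-378658, 1189) mod (ℚ^×)²; places V = {2, 3, 5, 7, 17, 29, 37, 41, 43, ∞}.
(a,b)_∞: sgn(-378658)=−, sgn(1189)=+, so +1.
(a,b)_5: α=2, u≡3; β=0, v≡4 (mod 5); (3|5)=-1, (4|5)=+1; sign (−1)^0·-1^0·+1^2 = +1.
(a,b)_37: α=3, u≡5; β=2, v≡24 (mod 37); (5|37)=-1, (24|37)=-1; sign (−1)^0·-1^2·-1^3 = -1.
(a,b)_2: α=-1, β=-2; u≡7, v≡5 (mod 8); ε(u)ε(v)=1·0, αω(v)=-1·1, βω(u)=-2·0; sum ≡ 1  ⇒  -1.
(a,b)_43: α=3, u≡17; β=2, v≡5 (mod 43); (17|43)=+1, (5|43)=-1; sign (−1)^0·+1^2·-1^3 = -1.
(a,b)_17: α=3, u≡8; β=2, v≡15 (mod 17); (8|17)=+1, (15|17)=+1; sign (−1)^0·+1^2·+1^3 = +1.
(a,b)_29: α=2, u≡4; β=1, v≡19 (mod 29); (4|29)=+1, (19|29)=-1; sign (−1)^0·+1^1·-1^2 = +1.
(a,b)_7: α=3, u≡4; β=2, v≡6 (mod 7); (4|7)=+1, (6|7)=-1; sign (−1)^0·+1^2·-1^3 = -1.
(a,b)_3: α=-4, u≡2; β=-2, v≡1 (mod 3); (2|3)=-1, (1|3)=+1; sign (−1)^0·-1^-2·+1^-4 = +1.
(a,b)_41: α=2, u≡5; β=1, v≡14 (mod 41); (5|41)=+1, (14|41)=-1; sign (−1)^0·+1^1·-1^2 = +1.
(-378658, 1189 / ℚ) ramifies at {2, 7, 37, 43}: a division algebra.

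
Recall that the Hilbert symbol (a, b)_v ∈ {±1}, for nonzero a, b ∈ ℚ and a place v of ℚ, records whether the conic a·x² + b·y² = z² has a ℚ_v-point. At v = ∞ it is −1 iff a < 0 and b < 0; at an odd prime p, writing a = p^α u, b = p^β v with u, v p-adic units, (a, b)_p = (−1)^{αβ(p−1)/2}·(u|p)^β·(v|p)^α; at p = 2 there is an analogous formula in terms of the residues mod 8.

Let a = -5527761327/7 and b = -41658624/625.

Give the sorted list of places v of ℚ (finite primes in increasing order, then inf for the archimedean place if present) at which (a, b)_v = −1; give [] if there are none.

(a, b) ≡ (-53078641, -41) mod (ℚ^×)²; places V = {2, 3, 5, 7, 11, 17, 23, 41, 43, ∞}.
(a,b)_17: α=1, u≡15; β=0, v≡14 (mod 17); (15|17)=+1, (14|17)=-1; sign (−1)^0·+1^0·-1^1 = -1.
(a,b)_∞: sgn(-53078641)=−, sgn(-41)=−, so -1.
(a,b)_2: α=0, β=8; u≡7, v≡7 (mod 8); ε(u)ε(v)=1·1, αω(v)=0·0, βω(u)=8·0; sum ≡ 1  ⇒  -1.
(a,b)_5: α=0, u≡4; β=-4, v≡1 (mod 5); (4|5)=+1, (1|5)=+1; sign (−1)^0·+1^-4·+1^0 = +1.
(a,b)_23: α=1, u≡22; β=0, v≡20 (mod 23); (22|23)=-1, (20|23)=-1; sign (−1)^0·-1^0·-1^1 = -1.
(a,b)_11: α=1, u≡8; β=0, v≡9 (mod 11); (8|11)=-1, (9|11)=+1; sign (−1)^0·-1^0·+1^1 = +1.
(a,b)_41: α=1, u≡19; β=1, v≡8 (mod 41); (19|41)=-1, (8|41)=+1; sign (−1)^0·-1^1·+1^1 = -1.
(a,b)_43: α=1, u≡24; β=0, v≡37 (mod 43); (24|43)=+1, (37|43)=-1; sign (−1)^0·+1^0·-1^1 = -1.
(a,b)_3: α=6, u≡2; β=4, v≡1 (mod 3); (2|3)=-1, (1|3)=+1; sign (−1)^0·-1^4·+1^6 = +1.
(a,b)_7: α=-1, u≡3; β=2, v≡1 (mod 7); (3|7)=-1, (1|7)=+1; sign (−1)^0·-1^2·+1^-1 = +1.
(-53078641, -41 / ℚ) ramifies at {2, 17, 23, 41, 43, ∞}: a division algebra.

[2, 17, 23, 41, 43, inf]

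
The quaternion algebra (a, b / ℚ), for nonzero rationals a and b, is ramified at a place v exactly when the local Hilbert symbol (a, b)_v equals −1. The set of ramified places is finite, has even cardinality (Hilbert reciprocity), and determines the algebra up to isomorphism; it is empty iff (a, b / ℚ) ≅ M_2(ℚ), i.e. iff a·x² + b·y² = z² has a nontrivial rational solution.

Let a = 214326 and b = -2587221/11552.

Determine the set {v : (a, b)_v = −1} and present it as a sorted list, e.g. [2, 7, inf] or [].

(a, b) ≡ (6, -42) mod (ℚ^×)²; places V = {2, 3, 7, 13, 19, ∞}.
(a,b)_∞: sgn(6)=+, sgn(-42)=−, so +1.
(a,b)_13: α=0, u≡8; β=2, v≡12 (mod 13); (8|13)=-1, (12|13)=+1; sign (−1)^0·-1^2·+1^0 = +1.
(a,b)_2: α=1, β=-5; u≡3, v≡3 (mod 8); ε(u)ε(v)=1·1, αω(v)=1·1, βω(u)=-5·1; sum ≡ 1  ⇒  -1.
(a,b)_19: α=0, u≡6; β=-2, v≡8 (mod 19); (6|19)=+1, (8|19)=-1; sign (−1)^0·+1^-2·-1^0 = +1.
(a,b)_7: α=2, u≡6; β=1, v≡2 (mod 7); (6|7)=-1, (2|7)=+1; sign (−1)^0·-1^1·+1^2 = -1.
(a,b)_3: α=7, u≡2; β=7, v≡1 (mod 3); (2|3)=-1, (1|3)=+1; sign (−1)^1·-1^7·+1^7 = +1.
|Ram(6, -42)| = 2, even; anisotropic at {2, 7}.

[2, 7]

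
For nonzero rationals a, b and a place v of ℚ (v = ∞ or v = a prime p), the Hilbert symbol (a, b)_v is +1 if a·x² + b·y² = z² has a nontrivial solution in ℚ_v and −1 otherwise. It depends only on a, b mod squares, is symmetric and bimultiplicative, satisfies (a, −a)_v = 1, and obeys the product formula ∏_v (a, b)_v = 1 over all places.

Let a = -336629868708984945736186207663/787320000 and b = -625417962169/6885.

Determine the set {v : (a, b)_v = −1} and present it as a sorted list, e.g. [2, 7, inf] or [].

(a, b) ≡ (-21, -146965) mod (ℚ^×)²; places V = {2, 3, 5, 7, 11, 13, 17, 19, 29, ∞}.
(a,b)_29: α=2, u≡21; β=0, v≡6 (mod 29); (21|29)=-1, (6|29)=+1; sign (−1)^0·-1^0·+1^2 = +1.
(a,b)_19: α=8, u≡1; β=3, v≡7 (mod 19); (1|19)=+1, (7|19)=+1; sign (−1)^0·+1^3·+1^8 = +1.
(a,b)_13: α=6, u≡6; β=3, v≡6 (mod 13); (6|13)=-1, (6|13)=-1; sign (−1)^0·-1^3·-1^6 = -1.
(a,b)_3: α=-9, u≡2; β=-4, v≡2 (mod 3); (2|3)=-1, (2|3)=-1; sign (−1)^0·-1^-4·-1^-9 = -1.
(a,b)_17: α=0, u≡8; β=-1, v≡13 (mod 17); (8|17)=+1, (13|17)=+1; sign (−1)^0·+1^-1·+1^0 = +1.
(a,b)_7: α=9, u≡4; β=3, v≡3 (mod 7); (4|7)=+1, (3|7)=-1; sign (−1)^1·+1^3·-1^9 = +1.
(a,b)_5: α=-4, u≡1; β=-1, v≡3 (mod 5); (1|5)=+1, (3|5)=-1; sign (−1)^0·+1^-1·-1^-4 = +1.
(a,b)_∞: sgn(-21)=−, sgn(-146965)=−, so -1.
(a,b)_2: α=-6, β=0; u≡3, v≡3 (mod 8); ε(u)ε(v)=1·1, αω(v)=-6·1, βω(u)=0·1; sum ≡ 1  ⇒  -1.
(a,b)_11: α=2, u≡3; β=2, v≡8 (mod 11); (3|11)=+1, (8|11)=-1; sign (−1)^0·+1^2·-1^2 = +1.
(-21, -146965 / ℚ) ramifies at {2, 3, 13, ∞}: a division algebra.

[2, 3, 13, inf]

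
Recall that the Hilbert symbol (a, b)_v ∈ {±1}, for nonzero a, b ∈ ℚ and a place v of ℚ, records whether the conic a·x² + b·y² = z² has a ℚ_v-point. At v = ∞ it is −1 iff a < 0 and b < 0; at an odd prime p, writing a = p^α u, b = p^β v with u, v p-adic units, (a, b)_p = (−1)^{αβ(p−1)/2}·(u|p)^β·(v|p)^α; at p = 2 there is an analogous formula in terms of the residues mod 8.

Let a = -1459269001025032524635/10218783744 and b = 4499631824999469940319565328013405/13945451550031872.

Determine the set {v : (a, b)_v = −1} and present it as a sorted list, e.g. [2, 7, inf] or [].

[19, 23]

Mod squares: a ≡ -35, b ≡ 2187185. Check v ∈ {∞, 2, 3, 5, 7, 11, 13, 19, 23, 31, 43}.
v=11: a=11^4·(≡1), b=11^5·(≡7) mod 11; (1|11)=+1, (7|11)=-1; (−1)^{4·5·5}·(+1)^5·(-1)^4 = +1.
v=19: a=19^2·(≡15), b=19^5·(≡2) mod 19; (15|19)=-1, (2|19)=-1; (−1)^{2·5·9}·(-1)^5·(-1)^2 = -1.
v=13: a=13^-2·(≡1), b=13^-3·(≡1) mod 13; (1|13)=+1, (1|13)=+1; (−1)^{-2·-3·6}·(+1)^-3·(+1)^-2 = +1.
v=3: a=3^-10·(≡1), b=3^-18·(≡2) mod 3; (1|3)=+1, (2|3)=-1; (−1)^{-10·-18·1}·(+1)^-18·(-1)^-10 = +1.
v=7: a=7^5·(≡1), b=7^5·(≡3) mod 7; (1|7)=+1, (3|7)=-1; (−1)^{5·5·3}·(+1)^5·(-1)^5 = +1.
v=43: a=43^4·(≡19), b=43^6·(≡42) mod 43; (19|43)=-1, (42|43)=-1; (−1)^{4·6·21}·(-1)^6·(-1)^4 = +1.
v=31: a=31^2·(≡12), b=31^4·(≡12) mod 31; (12|31)=-1, (12|31)=-1; (−1)^{2·4·15}·(-1)^4·(-1)^2 = +1.
v=5: a=5^1·(≡2), b=5^1·(≡3) mod 5; (2|5)=-1, (3|5)=-1; (−1)^{1·1·2}·(-1)^1·(-1)^1 = +1.
v=∞: -35 < 0 and 2187185 > 0  ⇒  (a,b)_∞ = +1.
v=23: a=23^0·(≡7), b=23^1·(≡1) mod 23; (7|23)=-1, (1|23)=+1; (−1)^{0·1·11}·(-1)^1·(+1)^0 = -1.
v=2: v_2(a)=-10, v_2(b)=-14; units ≡ 5, 1 (mod 8); ε·ε+αω+βω = 0·0+-10·0+-14·1 ≡ 0  ⇒  (a,b)_2 = +1.
(-35, 2187185 / ℚ) ramifies at {19, 23}: a division algebra.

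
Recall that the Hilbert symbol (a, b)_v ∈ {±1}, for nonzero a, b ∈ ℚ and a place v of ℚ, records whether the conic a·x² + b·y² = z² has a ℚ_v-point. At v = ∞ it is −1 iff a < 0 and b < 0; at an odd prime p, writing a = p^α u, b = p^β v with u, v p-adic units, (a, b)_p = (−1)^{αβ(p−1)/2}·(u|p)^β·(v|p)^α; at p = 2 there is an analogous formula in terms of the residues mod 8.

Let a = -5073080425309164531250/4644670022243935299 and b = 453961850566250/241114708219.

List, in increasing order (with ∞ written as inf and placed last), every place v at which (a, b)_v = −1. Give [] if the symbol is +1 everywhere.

Mod squares: a ≡ -2470, b ≡ 494. Check v ∈ {∞, 2, 3, 5, 7, 11, 13, 19, 23, 43}.
v=∞: -2470 < 0 and 494 > 0  ⇒  (a,b)_∞ = +1.
v=11: a=11^-6·(≡3), b=11^-4·(≡10) mod 11; (3|11)=+1, (10|11)=-1; (−1)^{-6·-4·5}·(+1)^-4·(-1)^-6 = +1.
v=3: a=3^-2·(≡2), b=3^0·(≡2) mod 3; (2|3)=-1, (2|3)=-1; (−1)^{-2·0·1}·(-1)^0·(-1)^-2 = +1.
v=23: a=23^4·(≡17), b=23^2·(≡15) mod 23; (17|23)=-1, (15|23)=-1; (−1)^{4·2·11}·(-1)^2·(-1)^4 = +1.
v=5: a=5^7·(≡1), b=5^4·(≡4) mod 5; (1|5)=+1, (4|5)=+1; (−1)^{7·4·2}·(+1)^4·(+1)^7 = +1.
v=19: a=19^-5·(≡18), b=19^-3·(≡1) mod 19; (18|19)=-1, (1|19)=+1; (−1)^{-5·-3·9}·(-1)^-3·(+1)^-5 = +1.
v=2: v_2(a)=1, v_2(b)=1; units ≡ 5, 7 (mod 8); ε·ε+αω+βω = 0·1+1·0+1·1 ≡ 1  ⇒  (a,b)_2 = -1.
v=7: a=7^-6·(≡1), b=7^-4·(≡4) mod 7; (1|7)=+1, (4|7)=+1; (−1)^{-6·-4·3}·(+1)^-4·(+1)^-6 = +1.
v=43: a=43^2·(≡16), b=43^2·(≡9) mod 43; (16|43)=+1, (9|43)=+1; (−1)^{2·2·21}·(+1)^2·(+1)^2 = +1.
v=13: a=13^7·(≡5), b=13^5·(≡10) mod 13; (5|13)=-1, (10|13)=+1; (−1)^{7·5·6}·(-1)^5·(+1)^7 = -1.
(-2470, 494 / ℚ) ramifies at {2, 13}: a division algebra.

[2, 13]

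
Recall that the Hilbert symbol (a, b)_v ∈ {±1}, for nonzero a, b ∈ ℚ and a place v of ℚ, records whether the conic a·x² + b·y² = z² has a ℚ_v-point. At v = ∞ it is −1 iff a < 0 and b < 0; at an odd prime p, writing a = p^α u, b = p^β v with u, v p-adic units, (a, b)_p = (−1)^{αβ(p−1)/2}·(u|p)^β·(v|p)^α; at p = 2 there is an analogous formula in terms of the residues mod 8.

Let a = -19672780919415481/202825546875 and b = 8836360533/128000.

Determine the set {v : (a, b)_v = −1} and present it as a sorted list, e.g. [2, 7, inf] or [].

Mod squares: a ≡ -35, b ≡ 665. Check v ∈ {∞, 2, 3, 5, 7, 11, 13, 19, 29}.
v=5: a=5^-7·(≡2), b=5^-3·(≡2) mod 5; (2|5)=-1, (2|5)=-1; (−1)^{-7·-3·2}·(-1)^-3·(-1)^-7 = +1.
v=∞: -35 < 0 and 665 > 0  ⇒  (a,b)_∞ = +1.
v=3: a=3^-2·(≡1), b=3^2·(≡2) mod 3; (1|3)=+1, (2|3)=-1; (−1)^{-2·2·1}·(+1)^2·(-1)^-2 = +1.
v=19: a=19^6·(≡3), b=19^3·(≡9) mod 19; (3|19)=-1, (9|19)=+1; (−1)^{6·3·9}·(-1)^3·(+1)^6 = -1.
v=29: a=29^-2·(≡7), b=29^0·(≡8) mod 29; (7|29)=+1, (8|29)=-1; (−1)^{-2·0·14}·(+1)^0·(-1)^-2 = +1.
v=11: a=11^4·(≡3), b=11^2·(≡4) mod 11; (3|11)=+1, (4|11)=+1; (−1)^{4·2·5}·(+1)^2·(+1)^4 = +1.
v=13: a=13^4·(≡1), b=13^2·(≡7) mod 13; (1|13)=+1, (7|13)=-1; (−1)^{4·2·6}·(+1)^2·(-1)^4 = +1.
v=2: v_2(a)=0, v_2(b)=-10; units ≡ 5, 1 (mod 8); ε·ε+αω+βω = 0·0+0·0+-10·1 ≡ 0  ⇒  (a,b)_2 = +1.
v=7: a=7^-3·(≡1), b=7^1·(≡2) mod 7; (1|7)=+1, (2|7)=+1; (−1)^{-3·1·3}·(+1)^1·(+1)^-3 = -1.
(-35, 665 / ℚ) ramifies at {7, 19}: a division algebra.

[7, 19]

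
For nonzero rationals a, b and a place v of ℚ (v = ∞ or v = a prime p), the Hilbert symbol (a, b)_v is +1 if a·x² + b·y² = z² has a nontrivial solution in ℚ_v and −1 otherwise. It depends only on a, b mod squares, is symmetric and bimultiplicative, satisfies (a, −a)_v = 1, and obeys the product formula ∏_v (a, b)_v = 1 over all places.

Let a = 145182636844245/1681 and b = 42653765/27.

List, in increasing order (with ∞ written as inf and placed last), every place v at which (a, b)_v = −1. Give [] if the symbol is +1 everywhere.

(a, b) ≡ (8645, 53295) mod (ℚ^×)²; places V = {2, 3, 5, 7, 11, 13, 17, 19, 41, ∞}.
(a,b)_17: α=2, u≡9; β=1, v≡10 (mod 17); (9|17)=+1, (10|17)=-1; sign (−1)^0·+1^1·-1^2 = +1.
(a,b)_∞: sgn(8645)=+, sgn(53295)=+, so +1.
(a,b)_7: α=3, u≡5; β=4, v≡1 (mod 7); (5|7)=-1, (1|7)=+1; sign (−1)^0·-1^4·+1^3 = +1.
(a,b)_13: α=1, u≡5; β=0, v≡11 (mod 13); (5|13)=-1, (11|13)=-1; sign (−1)^0·-1^0·-1^1 = -1.
(a,b)_19: α=1, u≡14; β=1, v≡13 (mod 19); (14|19)=-1, (13|19)=-1; sign (−1)^1·-1^1·-1^1 = -1.
(a,b)_11: α=4, u≡8; β=1, v≡1 (mod 11); (8|11)=-1, (1|11)=+1; sign (−1)^0·-1^1·+1^4 = -1.
(a,b)_5: α=1, u≡4; β=1, v≡4 (mod 5); (4|5)=+1, (4|5)=+1; sign (−1)^0·+1^1·+1^1 = +1.
(a,b)_3: α=4, u≡2; β=-3, v≡2 (mod 3); (2|3)=-1, (2|3)=-1; sign (−1)^0·-1^-3·-1^4 = -1.
(a,b)_41: α=-2, u≡15; β=0, v≡33 (mod 41); (15|41)=-1, (33|41)=+1; sign (−1)^0·-1^0·+1^-2 = +1.
(a,b)_2: α=0, β=0; u≡5, v≡7 (mod 8); ε(u)ε(v)=0·1, αω(v)=0·0, βω(u)=0·1; sum ≡ 0  ⇒  +1.
|Ram(8645, 53295)| = 4, even; anisotropic at {3, 11, 13, 19}.

[3, 11, 13, 19]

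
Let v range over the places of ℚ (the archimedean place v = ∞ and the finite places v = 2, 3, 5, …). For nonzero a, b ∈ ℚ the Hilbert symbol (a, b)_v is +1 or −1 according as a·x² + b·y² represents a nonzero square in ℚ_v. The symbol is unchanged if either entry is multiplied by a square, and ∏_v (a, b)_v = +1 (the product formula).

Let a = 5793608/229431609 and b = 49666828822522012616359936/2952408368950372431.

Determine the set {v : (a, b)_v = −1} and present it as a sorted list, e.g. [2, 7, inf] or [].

[2, 11, 19, 29]

(a, b) ≡ (2, 3479014) mod (ℚ^×)²; places V = {2, 3, 7, 11, 13, 17, 19, 23, 29, 31, 37, 41, 43, ∞}.
(a,b)_∞: sgn(2)=+, sgn(3479014)=+, so +1.
(a,b)_31: α=0, u≡4; β=-2, v≡10 (mod 31); (4|31)=+1, (10|31)=+1; sign (−1)^0·+1^-2·+1^0 = +1.
(a,b)_17: α=-2, u≡13; β=0, v≡1 (mod 17); (13|17)=+1, (1|17)=+1; sign (−1)^0·+1^0·+1^-2 = +1.
(a,b)_43: α=0, u≡5; β=-2, v≡25 (mod 43); (5|43)=-1, (25|43)=+1; sign (−1)^0·-1^-2·+1^0 = +1.
(a,b)_19: α=0, u≡8; β=1, v≡10 (mod 19); (8|19)=-1, (10|19)=-1; sign (−1)^0·-1^1·-1^0 = -1.
(a,b)_7: α=0, u≡2; β=3, v≡1 (mod 7); (2|7)=+1, (1|7)=+1; sign (−1)^0·+1^3·+1^0 = +1.
(a,b)_11: α=-2, u≡10; β=-3, v≡2 (mod 11); (10|11)=-1, (2|11)=-1; sign (−1)^0·-1^-3·-1^-2 = -1.
(a,b)_37: α=2, u≡8; β=4, v≡14 (mod 37); (8|37)=-1, (14|37)=-1; sign (−1)^0·-1^4·-1^2 = +1.
(a,b)_2: α=3, β=21; u≡1, v≡3 (mod 8); ε(u)ε(v)=0·1, αω(v)=3·1, βω(u)=21·0; sum ≡ 1  ⇒  -1.
(a,b)_13: α=0, u≡7; β=2, v≡6 (mod 13); (7|13)=-1, (6|13)=-1; sign (−1)^0·-1^2·-1^0 = +1.
(a,b)_41: α=0, u≡5; β=1, v≡36 (mod 41); (5|41)=+1, (36|41)=+1; sign (−1)^0·+1^1·+1^0 = +1.
(a,b)_3: α=-8, u≡2; β=-16, v≡1 (mod 3); (2|3)=-1, (1|3)=+1; sign (−1)^0·-1^-16·+1^-8 = +1.
(a,b)_29: α=0, u≡2; β=-1, v≡13 (mod 29); (2|29)=-1, (13|29)=+1; sign (−1)^0·-1^-1·+1^0 = -1.
(a,b)_23: α=2, u≡12; β=4, v≡10 (mod 23); (12|23)=+1, (10|23)=-1; sign (−1)^0·+1^4·-1^2 = +1.
|Ram(2, 3479014)| = 4, even; anisotropic at {2, 11, 19, 29}.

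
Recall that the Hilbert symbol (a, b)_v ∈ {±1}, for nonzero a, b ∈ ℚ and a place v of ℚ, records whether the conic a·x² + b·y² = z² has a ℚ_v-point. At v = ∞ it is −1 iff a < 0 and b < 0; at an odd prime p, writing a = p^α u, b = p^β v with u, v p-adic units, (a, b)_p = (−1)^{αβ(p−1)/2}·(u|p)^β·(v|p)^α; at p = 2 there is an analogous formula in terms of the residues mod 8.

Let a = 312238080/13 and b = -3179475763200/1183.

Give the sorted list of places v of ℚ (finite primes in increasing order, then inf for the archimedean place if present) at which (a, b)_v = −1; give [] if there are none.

[11, 13]

(a, b) ≡ (910, -154) mod (ℚ^×)²; places V = {2, 3, 5, 7, 11, 13, ∞}.
(a,b)_11: α=2, u≡6; β=3, v≡6 (mod 11); (6|11)=-1, (6|11)=-1; sign (−1)^0·-1^3·-1^2 = -1.
(a,b)_∞: sgn(910)=+, sgn(-154)=−, so +1.
(a,b)_3: α=2, u≡1; β=6, v≡2 (mod 3); (1|3)=+1, (2|3)=-1; sign (−1)^0·+1^6·-1^2 = +1.
(a,b)_2: α=13, β=17; u≡7, v≡3 (mod 8); ε(u)ε(v)=1·1, αω(v)=13·1, βω(u)=17·0; sum ≡ 0  ⇒  +1.
(a,b)_13: α=-1, u≡11; β=-2, v≡8 (mod 13); (11|13)=-1, (8|13)=-1; sign (−1)^0·-1^-2·-1^-1 = -1.
(a,b)_5: α=1, u≡2; β=2, v≡4 (mod 5); (2|5)=-1, (4|5)=+1; sign (−1)^0·-1^2·+1^1 = +1.
(a,b)_7: α=1, u≡2; β=-1, v≡5 (mod 7); (2|7)=+1, (5|7)=-1; sign (−1)^1·+1^-1·-1^1 = +1.
|Ram(910, -154)| = 2, even; anisotropic at {11, 13}.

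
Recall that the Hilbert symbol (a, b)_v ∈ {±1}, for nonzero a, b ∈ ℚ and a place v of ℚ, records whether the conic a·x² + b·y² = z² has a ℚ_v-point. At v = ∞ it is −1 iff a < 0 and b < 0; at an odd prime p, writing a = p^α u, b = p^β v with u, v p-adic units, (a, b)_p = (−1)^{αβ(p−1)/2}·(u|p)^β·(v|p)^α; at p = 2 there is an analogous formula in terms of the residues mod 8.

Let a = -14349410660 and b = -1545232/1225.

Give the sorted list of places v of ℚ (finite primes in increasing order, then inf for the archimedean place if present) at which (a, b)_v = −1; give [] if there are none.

[2, 5, 17, inf]

Mod squares: a ≡ -65, b ≡ -96577. Check v ∈ {∞, 2, 5, 7, 13, 17, 19, 23}.
v=∞: -65 < 0 and -96577 < 0  ⇒  (a,b)_∞ = -1.
v=17: a=17^2·(≡11), b=17^1·(≡3) mod 17; (11|17)=-1, (3|17)=-1; (−1)^{2·1·8}·(-1)^1·(-1)^2 = -1.
v=5: a=5^1·(≡3), b=5^-2·(≡2) mod 5; (3|5)=-1, (2|5)=-1; (−1)^{1·-2·2}·(-1)^-2·(-1)^1 = -1.
v=7: a=7^0·(≡3), b=7^-2·(≡1) mod 7; (3|7)=-1, (1|7)=+1; (−1)^{0·-2·3}·(-1)^-2·(+1)^0 = +1.
v=13: a=13^1·(≡8), b=13^1·(≡7) mod 13; (8|13)=-1, (7|13)=-1; (−1)^{1·1·6}·(-1)^1·(-1)^1 = +1.
v=19: a=19^2·(≡4), b=19^1·(≡16) mod 19; (4|19)=+1, (16|19)=+1; (−1)^{2·1·9}·(+1)^1·(+1)^2 = +1.
v=23: a=23^2·(≡16), b=23^1·(≡19) mod 23; (16|23)=+1, (19|23)=-1; (−1)^{2·1·11}·(+1)^1·(-1)^2 = +1.
v=2: v_2(a)=2, v_2(b)=4; units ≡ 7, 7 (mod 8); ε·ε+αω+βω = 1·1+2·0+4·0 ≡ 1  ⇒  (a,b)_2 = -1.
|Ram(-65, -96577)| = 4, even; anisotropic at {2, 5, 17, ∞}.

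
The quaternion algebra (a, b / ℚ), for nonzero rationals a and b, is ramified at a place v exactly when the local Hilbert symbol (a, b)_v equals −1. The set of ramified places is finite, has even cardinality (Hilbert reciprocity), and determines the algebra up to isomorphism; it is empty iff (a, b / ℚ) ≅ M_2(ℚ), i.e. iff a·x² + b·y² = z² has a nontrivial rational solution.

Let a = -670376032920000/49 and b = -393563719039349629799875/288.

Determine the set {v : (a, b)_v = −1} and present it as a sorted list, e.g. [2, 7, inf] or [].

[5, 7, 11, 23, 31, inf]

(a, b) ≡ (-407, -49910) mod (ℚ^×)²; places V = {2, 3, 5, 7, 11, 17, 23, 31, 37, ∞}.
(a,b)_11: α=1, u≡6; β=2, v≡7 (mod 11); (6|11)=-1, (7|11)=-1; sign (−1)^0·-1^2·-1^1 = -1.
(a,b)_∞: sgn(-407)=−, sgn(-49910)=−, so -1.
(a,b)_37: α=1, u≡36; β=2, v≡30 (mod 37); (36|37)=+1, (30|37)=+1; sign (−1)^0·+1^2·+1^1 = +1.
(a,b)_3: α=4, u≡1; β=-2, v≡1 (mod 3); (1|3)=+1, (1|3)=+1; sign (−1)^0·+1^-2·+1^4 = +1.
(a,b)_2: α=6, β=-5; u≡1, v≡5 (mod 8); ε(u)ε(v)=0·0, αω(v)=6·1, βω(u)=-5·0; sum ≡ 0  ⇒  +1.
(a,b)_5: α=4, u≡2; β=3, v≡2 (mod 5); (2|5)=-1, (2|5)=-1; sign (−1)^0·-1^3·-1^4 = -1.
(a,b)_17: α=0, u≡15; β=2, v≡15 (mod 17); (15|17)=+1, (15|17)=+1; sign (−1)^0·+1^2·+1^0 = +1.
(a,b)_7: α=-2, u≡6; β=3, v≡6 (mod 7); (6|7)=-1, (6|7)=-1; sign (−1)^0·-1^3·-1^-2 = -1.
(a,b)_23: α=2, u≡17; β=5, v≡22 (mod 23); (17|23)=-1, (22|23)=-1; sign (−1)^0·-1^5·-1^2 = -1.
(a,b)_31: α=2, u≡12; β=3, v≡8 (mod 31); (12|31)=-1, (8|31)=+1; sign (−1)^0·-1^3·+1^2 = -1.
Ram(-407, -49910) = {5, 7, 11, 23, 31, ∞}; no ℚ_5-point on the conic.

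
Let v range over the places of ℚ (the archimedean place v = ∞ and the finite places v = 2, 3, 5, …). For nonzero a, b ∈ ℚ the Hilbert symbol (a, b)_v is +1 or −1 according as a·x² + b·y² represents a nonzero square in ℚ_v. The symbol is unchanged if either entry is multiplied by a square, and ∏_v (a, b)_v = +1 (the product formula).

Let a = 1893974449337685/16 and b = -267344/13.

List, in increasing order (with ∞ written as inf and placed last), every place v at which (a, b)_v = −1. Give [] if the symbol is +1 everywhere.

[5, 19]

(a, b) ≡ (63365, -4433) mod (ℚ^×)²; places V = {2, 3, 5, 7, 11, 13, 19, 23, 29, 31, ∞}.
(a,b)_5: α=1, u≡2; β=0, v≡2 (mod 5); (2|5)=-1, (2|5)=-1; sign (−1)^0·-1^0·-1^1 = -1.
(a,b)_7: α=0, u≡4; β=2, v≡3 (mod 7); (4|7)=+1, (3|7)=-1; sign (−1)^0·+1^2·-1^0 = +1.
(a,b)_31: α=2, u≡18; β=1, v≡21 (mod 31); (18|31)=+1, (21|31)=-1; sign (−1)^0·+1^1·-1^2 = +1.
(a,b)_2: α=-4, β=4; u≡5, v≡7 (mod 8); ε(u)ε(v)=0·1, αω(v)=-4·0, βω(u)=4·1; sum ≡ 0  ⇒  +1.
(a,b)_29: α=1, u≡14; β=0, v≡5 (mod 29); (14|29)=-1, (5|29)=+1; sign (−1)^0·-1^0·+1^1 = +1.
(a,b)_11: α=2, u≡4; β=1, v≡3 (mod 11); (4|11)=+1, (3|11)=+1; sign (−1)^0·+1^1·+1^2 = +1.
(a,b)_13: α=4, u≡3; β=-1, v≡1 (mod 13); (3|13)=+1, (1|13)=+1; sign (−1)^0·+1^-1·+1^4 = +1.
(a,b)_23: α=1, u≡18; β=0, v≡13 (mod 23); (18|23)=+1, (13|23)=+1; sign (−1)^0·+1^0·+1^1 = +1.
(a,b)_19: α=1, u≡13; β=0, v≡15 (mod 19); (13|19)=-1, (15|19)=-1; sign (−1)^0·-1^0·-1^1 = -1.
(a,b)_3: α=2, u≡2; β=0, v≡1 (mod 3); (2|3)=-1, (1|3)=+1; sign (−1)^0·-1^0·+1^2 = +1.
(a,b)_∞: sgn(63365)=+, sgn(-4433)=−, so +1.
|Ram(63365, -4433)| = 2, even; anisotropic at {5, 19}.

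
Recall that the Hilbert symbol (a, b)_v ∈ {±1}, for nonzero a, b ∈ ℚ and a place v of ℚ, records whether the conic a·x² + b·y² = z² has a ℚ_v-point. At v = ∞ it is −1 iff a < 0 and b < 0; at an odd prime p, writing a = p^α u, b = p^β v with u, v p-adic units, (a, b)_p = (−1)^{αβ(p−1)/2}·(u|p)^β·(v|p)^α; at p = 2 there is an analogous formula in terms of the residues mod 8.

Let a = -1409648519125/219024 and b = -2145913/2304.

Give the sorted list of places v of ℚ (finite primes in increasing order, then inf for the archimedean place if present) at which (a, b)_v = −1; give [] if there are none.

[2, 5, 11, 17, 31, inf]

Mod squares: a ≡ -840565, b ≡ -2233. Check v ∈ {∞, 2, 3, 5, 7, 11, 13, 17, 29, 31, 37}.
v=11: a=11^1·(≡6), b=11^1·(≡7) mod 11; (6|11)=-1, (7|11)=-1; (−1)^{1·1·5}·(-1)^1·(-1)^1 = -1.
v=29: a=29^1·(≡14), b=29^1·(≡12) mod 29; (14|29)=-1, (12|29)=-1; (−1)^{1·1·14}·(-1)^1·(-1)^1 = +1.
v=31: a=31^1·(≡20), b=31^2·(≡3) mod 31; (20|31)=+1, (3|31)=-1; (−1)^{1·2·15}·(+1)^2·(-1)^1 = -1.
v=37: a=37^2·(≡9), b=37^0·(≡5) mod 37; (9|37)=+1, (5|37)=-1; (−1)^{2·0·18}·(+1)^0·(-1)^2 = +1.
v=7: a=7^2·(≡4), b=7^1·(≡6) mod 7; (4|7)=+1, (6|7)=-1; (−1)^{2·1·3}·(+1)^1·(-1)^2 = +1.
v=17: a=17^1·(≡16), b=17^0·(≡11) mod 17; (16|17)=+1, (11|17)=-1; (−1)^{1·0·8}·(+1)^0·(-1)^1 = -1.
v=∞: -840565 < 0 and -2233 < 0  ⇒  (a,b)_∞ = -1.
v=13: a=13^-2·(≡7), b=13^0·(≡12) mod 13; (7|13)=-1, (12|13)=+1; (−1)^{-2·0·6}·(-1)^0·(+1)^-2 = +1.
v=5: a=5^3·(≡3), b=5^0·(≡3) mod 5; (3|5)=-1, (3|5)=-1; (−1)^{3·0·2}·(-1)^0·(-1)^3 = -1.
v=3: a=3^-4·(≡2), b=3^-2·(≡2) mod 3; (2|3)=-1, (2|3)=-1; (−1)^{-4·-2·1}·(-1)^-2·(-1)^-4 = +1.
v=2: v_2(a)=-4, v_2(b)=-8; units ≡ 3, 7 (mod 8); ε·ε+αω+βω = 1·1+-4·0+-8·1 ≡ 1  ⇒  (a,b)_2 = -1.
|Ram(-840565, -2233)| = 6, even; anisotropic at {2, 5, 11, 17, 31, ∞}.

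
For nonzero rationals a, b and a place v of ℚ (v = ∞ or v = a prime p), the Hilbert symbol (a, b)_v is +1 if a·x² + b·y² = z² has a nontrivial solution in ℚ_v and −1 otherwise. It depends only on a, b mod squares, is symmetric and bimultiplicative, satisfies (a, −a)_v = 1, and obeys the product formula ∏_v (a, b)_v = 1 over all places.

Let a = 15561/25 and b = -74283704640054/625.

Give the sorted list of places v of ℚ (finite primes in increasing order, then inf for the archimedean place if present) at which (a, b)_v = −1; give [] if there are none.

[]

Mod squares: a ≡ 1729, b ≡ -34086. Check v ∈ {∞, 2, 3, 5, 7, 13, 19, 23}.
v=∞: 1729 > 0 and -34086 < 0  ⇒  (a,b)_∞ = +1.
v=5: a=5^-2·(≡1), b=5^-4·(≡1) mod 5; (1|5)=+1, (1|5)=+1; (−1)^{-2·-4·2}·(+1)^-4·(+1)^-2 = +1.
v=23: a=23^0·(≡18), b=23^1·(≡4) mod 23; (18|23)=+1, (4|23)=+1; (−1)^{0·1·11}·(+1)^1·(+1)^0 = +1.
v=13: a=13^1·(≡12), b=13^3·(≡10) mod 13; (12|13)=+1, (10|13)=+1; (−1)^{1·3·6}·(+1)^3·(+1)^1 = +1.
v=7: a=7^1·(≡1), b=7^2·(≡1) mod 7; (1|7)=+1, (1|7)=+1; (−1)^{1·2·3}·(+1)^2·(+1)^1 = +1.
v=19: a=19^1·(≡13), b=19^3·(≡11) mod 19; (13|19)=-1, (11|19)=+1; (−1)^{1·3·9}·(-1)^3·(+1)^1 = +1.
v=3: a=3^2·(≡1), b=3^7·(≡2) mod 3; (1|3)=+1, (2|3)=-1; (−1)^{2·7·1}·(+1)^7·(-1)^2 = +1.
v=2: v_2(a)=0, v_2(b)=1; units ≡ 1, 5 (mod 8); ε·ε+αω+βω = 0·0+0·1+1·0 ≡ 0  ⇒  (a,b)_2 = +1.
Every local symbol is +1, so the conic 1729·x² + -34086·y² = z² has ℚ_v-points for all v and hence a ℚ-point; (a, b / ℚ) ≅ M_2(ℚ).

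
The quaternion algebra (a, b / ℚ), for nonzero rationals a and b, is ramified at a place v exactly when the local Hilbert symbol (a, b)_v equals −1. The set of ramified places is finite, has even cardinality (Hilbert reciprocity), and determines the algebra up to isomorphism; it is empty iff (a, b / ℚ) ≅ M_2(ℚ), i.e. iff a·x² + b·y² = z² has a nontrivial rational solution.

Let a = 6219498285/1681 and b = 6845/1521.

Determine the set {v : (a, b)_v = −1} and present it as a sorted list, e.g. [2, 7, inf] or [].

[5, 7, 13, 43]

(a, b) ≡ (4089085, 5) mod (ℚ^×)²; places V = {2, 3, 5, 7, 11, 13, 19, 37, 41, 43, ∞}.
(a,b)_37: α=0, u≡26; β=2, v≡29 (mod 37); (26|37)=+1, (29|37)=-1; sign (−1)^0·+1^2·-1^0 = +1.
(a,b)_2: α=0, β=0; u≡5, v≡5 (mod 8); ε(u)ε(v)=0·0, αω(v)=0·1, βω(u)=0·1; sum ≡ 0  ⇒  +1.
(a,b)_11: α=1, u≡4; β=0, v≡1 (mod 11); (4|11)=+1, (1|11)=+1; sign (−1)^0·+1^0·+1^1 = +1.
(a,b)_19: α=1, u≡15; β=0, v≡5 (mod 19); (15|19)=-1, (5|19)=+1; sign (−1)^0·-1^0·+1^1 = +1.
(a,b)_∞: sgn(4089085)=+, sgn(5)=+, so +1.
(a,b)_3: α=2, u≡1; β=-2, v≡2 (mod 3); (1|3)=+1, (2|3)=-1; sign (−1)^0·+1^-2·-1^2 = +1.
(a,b)_43: α=1, u≡2; β=0, v≡22 (mod 43); (2|43)=-1, (22|43)=-1; sign (−1)^0·-1^0·-1^1 = -1.
(a,b)_5: α=1, u≡2; β=1, v≡4 (mod 5); (2|5)=-1, (4|5)=+1; sign (−1)^0·-1^1·+1^1 = -1.
(a,b)_7: α=1, u≡3; β=0, v≡3 (mod 7); (3|7)=-1, (3|7)=-1; sign (−1)^0·-1^0·-1^1 = -1.
(a,b)_41: α=-2, u≡5; β=0, v≡20 (mod 41); (5|41)=+1, (20|41)=+1; sign (−1)^0·+1^0·+1^-2 = +1.
(a,b)_13: α=3, u≡3; β=-2, v≡8 (mod 13); (3|13)=+1, (8|13)=-1; sign (−1)^0·+1^-2·-1^3 = -1.
(4089085, 5 / ℚ) ramifies at {5, 7, 13, 43}: a division algebra.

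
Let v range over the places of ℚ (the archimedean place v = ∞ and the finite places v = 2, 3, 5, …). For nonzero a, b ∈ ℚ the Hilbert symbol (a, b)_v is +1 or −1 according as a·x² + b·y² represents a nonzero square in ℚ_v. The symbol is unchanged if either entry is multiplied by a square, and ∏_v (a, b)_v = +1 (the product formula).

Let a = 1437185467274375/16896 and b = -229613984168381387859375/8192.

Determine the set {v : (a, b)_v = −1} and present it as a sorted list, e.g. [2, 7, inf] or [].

[3, 13]

Mod squares: a ≡ 7854, b ≡ -1326. Check v ∈ {∞, 2, 3, 5, 7, 11, 13, 17, 37}.
v=7: a=7^1·(≡1), b=7^2·(≡2) mod 7; (1|7)=+1, (2|7)=+1; (−1)^{1·2·3}·(+1)^2·(+1)^1 = +1.
v=5: a=5^4·(≡4), b=5^6·(≡1) mod 5; (4|5)=+1, (1|5)=+1; (−1)^{4·6·2}·(+1)^6·(+1)^4 = +1.
v=37: a=37^2·(≡34), b=37^2·(≡5) mod 37; (34|37)=+1, (5|37)=-1; (−1)^{2·2·18}·(+1)^2·(-1)^2 = +1.
v=11: a=11^-1·(≡7), b=11^0·(≡1) mod 11; (7|11)=-1, (1|11)=+1; (−1)^{-1·0·5}·(-1)^0·(+1)^-1 = +1.
v=17: a=17^5·(≡10), b=17^7·(≡14) mod 17; (10|17)=-1, (14|17)=-1; (−1)^{5·7·8}·(-1)^7·(-1)^5 = +1.
v=3: a=3^-1·(≡2), b=3^5·(≡2) mod 3; (2|3)=-1, (2|3)=-1; (−1)^{-1·5·1}·(-1)^5·(-1)^-1 = -1.
v=∞: 7854 > 0 and -1326 < 0  ⇒  (a,b)_∞ = +1.
v=2: v_2(a)=-9, v_2(b)=-13; units ≡ 7, 1 (mod 8); ε·ε+αω+βω = 1·0+-9·0+-13·0 ≡ 0  ⇒  (a,b)_2 = +1.
v=13: a=13^2·(≡8), b=13^3·(≡5) mod 13; (8|13)=-1, (5|13)=-1; (−1)^{2·3·6}·(-1)^3·(-1)^2 = -1.
Ram(7854, -1326) = {3, 13}; no ℚ_3-point on the conic.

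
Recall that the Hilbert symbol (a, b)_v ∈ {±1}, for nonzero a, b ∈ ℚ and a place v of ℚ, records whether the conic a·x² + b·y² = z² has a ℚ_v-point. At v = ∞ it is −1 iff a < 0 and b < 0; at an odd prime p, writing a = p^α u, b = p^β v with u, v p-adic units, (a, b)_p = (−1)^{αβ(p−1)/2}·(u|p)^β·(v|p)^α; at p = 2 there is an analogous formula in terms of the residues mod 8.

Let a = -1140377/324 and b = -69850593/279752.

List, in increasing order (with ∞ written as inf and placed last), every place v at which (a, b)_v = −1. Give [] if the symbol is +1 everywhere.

[2, 17, 19, inf]

Mod squares: a ≡ -17, b ≡ -114. Check v ∈ {∞, 2, 3, 7, 11, 17, 19, 37, 41}.
v=∞: -17 < 0 and -114 < 0  ⇒  (a,b)_∞ = -1.
v=11: a=11^0·(≡3), b=11^-2·(≡6) mod 11; (3|11)=+1, (6|11)=-1; (−1)^{0·-2·5}·(+1)^-2·(-1)^0 = +1.
v=37: a=37^2·(≡35), b=37^0·(≡36) mod 37; (35|37)=-1, (36|37)=+1; (−1)^{2·0·18}·(-1)^0·(+1)^2 = +1.
v=3: a=3^-4·(≡1), b=3^7·(≡1) mod 3; (1|3)=+1, (1|3)=+1; (−1)^{-4·7·1}·(+1)^7·(+1)^-4 = +1.
v=7: a=7^2·(≡1), b=7^0·(≡5) mod 7; (1|7)=+1, (5|7)=-1; (−1)^{2·0·3}·(+1)^0·(-1)^2 = +1.
v=17: a=17^1·(≡1), b=17^-2·(≡7) mod 17; (1|17)=+1, (7|17)=-1; (−1)^{1·-2·8}·(+1)^-2·(-1)^1 = -1.
v=2: v_2(a)=-2, v_2(b)=-3; units ≡ 7, 7 (mod 8); ε·ε+αω+βω = 1·1+-2·0+-3·0 ≡ 1  ⇒  (a,b)_2 = -1.
v=41: a=41^0·(≡11), b=41^2·(≡16) mod 41; (11|41)=-1, (16|41)=+1; (−1)^{0·2·20}·(-1)^2·(+1)^0 = +1.
v=19: a=19^0·(≡3), b=19^1·(≡14) mod 19; (3|19)=-1, (14|19)=-1; (−1)^{0·1·9}·(-1)^1·(-1)^0 = -1.
(-17, -114 / ℚ) ramifies at {2, 17, 19, ∞}: a division algebra.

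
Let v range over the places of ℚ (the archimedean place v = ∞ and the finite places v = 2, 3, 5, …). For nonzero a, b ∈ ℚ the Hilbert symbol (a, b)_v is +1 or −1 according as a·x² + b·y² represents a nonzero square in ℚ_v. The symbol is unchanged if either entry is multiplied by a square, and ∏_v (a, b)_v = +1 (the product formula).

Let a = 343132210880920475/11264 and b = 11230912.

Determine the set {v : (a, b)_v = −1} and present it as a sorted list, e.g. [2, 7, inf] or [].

[7, 11, 31, 37]

(a, b) ≡ (217582600081, 175483) mod (ℚ^×)²; places V = {2, 5, 7, 11, 17, 23, 31, 37, 43, 47, 53, ∞}.
(a,b)_47: α=1, u≡17; β=0, v≡27 (mod 47); (17|47)=+1, (27|47)=+1; sign (−1)^0·+1^0·+1^1 = +1.
(a,b)_7: α=5, u≡2; β=1, v≡2 (mod 7); (2|7)=+1, (2|7)=+1; sign (−1)^1·+1^1·+1^5 = -1.
(a,b)_17: α=2, u≡7; β=0, v≡15 (mod 17); (7|17)=-1, (15|17)=+1; sign (−1)^0·-1^0·+1^2 = +1.
(a,b)_23: α=1, u≡5; β=0, v≡12 (mod 23); (5|23)=-1, (12|23)=+1; sign (−1)^0·-1^0·+1^1 = +1.
(a,b)_11: α=-1, u≡3; β=1, v≡5 (mod 11); (3|11)=+1, (5|11)=+1; sign (−1)^1·+1^1·+1^-1 = -1.
(a,b)_37: α=1, u≡17; β=0, v≡6 (mod 37); (17|37)=-1, (6|37)=-1; sign (−1)^0·-1^0·-1^1 = -1.
(a,b)_53: α=1, u≡13; β=1, v≡10 (mod 53); (13|53)=+1, (10|53)=+1; sign (−1)^0·+1^1·+1^1 = +1.
(a,b)_∞: sgn(217582600081)=+, sgn(175483)=+, so +1.
(a,b)_43: α=1, u≡17; β=1, v≡2 (mod 43); (17|43)=+1, (2|43)=-1; sign (−1)^1·+1^1·-1^1 = +1.
(a,b)_5: α=2, u≡1; β=0, v≡2 (mod 5); (1|5)=+1, (2|5)=-1; sign (−1)^0·+1^0·-1^2 = +1.
(a,b)_31: α=1, u≡6; β=0, v≡15 (mod 31); (6|31)=-1, (15|31)=-1; sign (−1)^0·-1^0·-1^1 = -1.
(a,b)_2: α=-10, β=6; u≡1, v≡3 (mod 8); ε(u)ε(v)=0·1, αω(v)=-10·1, βω(u)=6·0; sum ≡ 0  ⇒  +1.
|Ram(217582600081, 175483)| = 4, even; anisotropic at {7, 11, 31, 37}.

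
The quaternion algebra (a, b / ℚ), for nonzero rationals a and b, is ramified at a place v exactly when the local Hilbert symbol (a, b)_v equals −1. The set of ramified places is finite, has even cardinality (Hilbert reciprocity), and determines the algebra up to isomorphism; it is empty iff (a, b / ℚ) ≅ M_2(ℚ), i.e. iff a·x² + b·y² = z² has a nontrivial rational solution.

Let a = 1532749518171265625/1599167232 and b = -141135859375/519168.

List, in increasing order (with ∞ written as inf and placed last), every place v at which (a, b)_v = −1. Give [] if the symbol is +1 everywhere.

Mod squares: a ≡ 9760443, b ≡ -93765. Check v ∈ {∞, 2, 3, 5, 7, 11, 13, 17, 19, 29, 31, 37, 47}.
v=29: a=29^1·(≡5), b=29^0·(≡10) mod 29; (5|29)=+1, (10|29)=-1; (−1)^{1·0·14}·(+1)^0·(-1)^1 = -1.
v=47: a=47^1·(≡10), b=47^1·(≡40) mod 47; (10|47)=-1, (40|47)=-1; (−1)^{1·1·23}·(-1)^1·(-1)^1 = -1.
v=19: a=19^2·(≡15), b=19^1·(≡6) mod 19; (15|19)=-1, (6|19)=+1; (−1)^{2·1·9}·(-1)^1·(+1)^2 = -1.
v=3: a=3^-3·(≡2), b=3^-1·(≡2) mod 3; (2|3)=-1, (2|3)=-1; (−1)^{-3·-1·1}·(-1)^-1·(-1)^-3 = -1.
v=5: a=5^6·(≡3), b=5^7·(≡2) mod 5; (3|5)=-1, (2|5)=-1; (−1)^{6·7·2}·(-1)^7·(-1)^6 = -1.
v=13: a=13^-2·(≡1), b=13^-2·(≡12) mod 13; (1|13)=+1, (12|13)=+1; (−1)^{-2·-2·6}·(+1)^-2·(+1)^-2 = +1.
v=11: a=11^1·(≡9), b=11^0·(≡6) mod 11; (9|11)=+1, (6|11)=-1; (−1)^{1·0·5}·(+1)^0·(-1)^1 = -1.
v=7: a=7^1·(≡3), b=7^1·(≡5) mod 7; (3|7)=-1, (5|7)=-1; (−1)^{1·1·3}·(-1)^1·(-1)^1 = -1.
v=17: a=17^4·(≡14), b=17^2·(≡10) mod 17; (14|17)=-1, (10|17)=-1; (−1)^{4·2·8}·(-1)^2·(-1)^4 = +1.
v=∞: 9760443 > 0 and -93765 < 0  ⇒  (a,b)_∞ = +1.
v=31: a=31^1·(≡30), b=31^0·(≡19) mod 31; (30|31)=-1, (19|31)=+1; (−1)^{1·0·15}·(-1)^0·(+1)^1 = +1.
v=2: v_2(a)=-8, v_2(b)=-10; units ≡ 3, 3 (mod 8); ε·ε+αω+βω = 1·1+-8·1+-10·1 ≡ 1  ⇒  (a,b)_2 = -1.
v=37: a=37^-2·(≡12), b=37^0·(≡25) mod 37; (12|37)=+1, (25|37)=+1; (−1)^{-2·0·18}·(+1)^0·(+1)^-2 = +1.
(9760443, -93765 / ℚ) ramifies at {2, 3, 5, 7, 11, 19, 29, 47}: a division algebra.

[2, 3, 5, 7, 11, 19, 29, 47]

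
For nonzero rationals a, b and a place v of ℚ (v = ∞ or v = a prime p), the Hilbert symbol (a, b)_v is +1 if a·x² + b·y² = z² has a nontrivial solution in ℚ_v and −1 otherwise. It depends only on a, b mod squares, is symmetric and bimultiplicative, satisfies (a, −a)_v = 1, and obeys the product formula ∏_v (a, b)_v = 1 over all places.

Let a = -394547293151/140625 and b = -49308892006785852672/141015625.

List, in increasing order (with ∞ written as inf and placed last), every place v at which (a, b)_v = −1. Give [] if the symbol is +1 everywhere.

[23, inf]

(a, b) ≡ (-16031, -1173) mod (ℚ^×)²; places V = {2, 3, 5, 7, 11, 17, 19, 23, 41, ∞}.
(a,b)_7: α=0, u≡5; β=2, v≡5 (mod 7); (5|7)=-1, (5|7)=-1; sign (−1)^0·-1^2·-1^0 = +1.
(a,b)_19: α=0, u≡16; β=-2, v≡7 (mod 19); (16|19)=+1, (7|19)=+1; sign (−1)^0·+1^-2·+1^0 = +1.
(a,b)_∞: sgn(-16031)=−, sgn(-1173)=−, so -1.
(a,b)_2: α=0, β=8; u≡1, v≡3 (mod 8); ε(u)ε(v)=0·1, αω(v)=0·1, βω(u)=8·0; sum ≡ 0  ⇒  +1.
(a,b)_11: α=4, u≡8; β=4, v≡1 (mod 11); (8|11)=-1, (1|11)=+1; sign (−1)^0·-1^4·+1^4 = +1.
(a,b)_23: α=1, u≡16; β=1, v≡1 (mod 23); (16|23)=+1, (1|23)=+1; sign (−1)^1·+1^1·+1^1 = -1.
(a,b)_17: α=1, u≡13; β=1, v≡15 (mod 17); (13|17)=+1, (15|17)=+1; sign (−1)^0·+1^1·+1^1 = +1.
(a,b)_3: α=-2, u≡1; β=5, v≡2 (mod 3); (1|3)=+1, (2|3)=-1; sign (−1)^0·+1^5·-1^-2 = +1.
(a,b)_5: α=-6, u≡1; β=-8, v≡3 (mod 5); (1|5)=+1, (3|5)=-1; sign (−1)^0·+1^-8·-1^-6 = +1.
(a,b)_41: α=3, u≡34; β=4, v≡31 (mod 41); (34|41)=-1, (31|41)=+1; sign (−1)^0·-1^4·+1^3 = +1.
|Ram(-16031, -1173)| = 2, even; anisotropic at {23, ∞}.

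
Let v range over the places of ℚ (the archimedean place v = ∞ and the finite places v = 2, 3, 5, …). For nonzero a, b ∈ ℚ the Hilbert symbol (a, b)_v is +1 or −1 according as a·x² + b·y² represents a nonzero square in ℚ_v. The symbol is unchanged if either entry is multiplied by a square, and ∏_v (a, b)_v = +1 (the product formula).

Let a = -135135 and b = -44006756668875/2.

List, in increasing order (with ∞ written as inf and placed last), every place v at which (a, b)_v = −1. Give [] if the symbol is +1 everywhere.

[11, inf]

(a, b) ≡ (-15015, -2310) mod (ℚ^×)²; places V = {2, 3, 5, 7, 11, 13, ∞}.
(a,b)_7: α=1, u≡1; β=3, v≡3 (mod 7); (1|7)=+1, (3|7)=-1; sign (−1)^1·+1^3·-1^1 = +1.
(a,b)_11: α=1, u≡2; β=3, v≡10 (mod 11); (2|11)=-1, (10|11)=-1; sign (−1)^1·-1^3·-1^1 = -1.
(a,b)_13: α=1, u≡5; β=4, v≡4 (mod 13); (5|13)=-1, (4|13)=+1; sign (−1)^0·-1^4·+1^1 = +1.
(a,b)_5: α=1, u≡3; β=3, v≡2 (mod 5); (3|5)=-1, (2|5)=-1; sign (−1)^0·-1^3·-1^1 = +1.
(a,b)_3: α=3, u≡2; β=3, v≡1 (mod 3); (2|3)=-1, (1|3)=+1; sign (−1)^1·-1^3·+1^3 = +1.
(a,b)_2: α=0, β=-1; u≡1, v≡5 (mod 8); ε(u)ε(v)=0·0, αω(v)=0·1, βω(u)=-1·0; sum ≡ 0  ⇒  +1.
(a,b)_∞: sgn(-15015)=−, sgn(-2310)=−, so -1.
Ram(-15015, -2310) = {11, ∞}; no ℚ_11-point on the conic.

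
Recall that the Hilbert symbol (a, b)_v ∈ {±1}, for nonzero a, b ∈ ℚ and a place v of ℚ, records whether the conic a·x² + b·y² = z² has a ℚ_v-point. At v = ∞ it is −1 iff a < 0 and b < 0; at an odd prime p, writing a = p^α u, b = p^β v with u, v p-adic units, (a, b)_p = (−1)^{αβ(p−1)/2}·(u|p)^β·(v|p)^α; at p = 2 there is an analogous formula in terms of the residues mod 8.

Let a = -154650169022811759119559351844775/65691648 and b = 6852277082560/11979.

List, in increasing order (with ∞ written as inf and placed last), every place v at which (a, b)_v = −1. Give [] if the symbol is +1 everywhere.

[2, 5, 7, 11]

(a, b) ≡ (-58058, 393965) mod (ℚ^×)²; places V = {2, 3, 5, 7, 11, 13, 17, 19, 29, ∞}.
(a,b)_∞: sgn(-58058)=−, sgn(393965)=+, so +1.
(a,b)_19: α=8, u≡6; β=3, v≡16 (mod 19); (6|19)=+1, (16|19)=+1; sign (−1)^0·+1^3·+1^8 = +1.
(a,b)_2: α=-13, β=6; u≡3, v≡5 (mod 8); ε(u)ε(v)=1·0, αω(v)=-13·1, βω(u)=6·1; sum ≡ 1  ⇒  -1.
(a,b)_5: α=2, u≡3; β=1, v≡3 (mod 5); (3|5)=-1, (3|5)=-1; sign (−1)^0·-1^1·-1^2 = -1.
(a,b)_3: α=-6, u≡1; β=-2, v≡2 (mod 3); (1|3)=+1, (2|3)=-1; sign (−1)^0·+1^-2·-1^-6 = +1.
(a,b)_17: α=2, u≡6; β=0, v≡7 (mod 17); (6|17)=-1, (7|17)=-1; sign (−1)^0·-1^0·-1^2 = +1.
(a,b)_7: α=7, u≡4; β=2, v≡6 (mod 7); (4|7)=+1, (6|7)=-1; sign (−1)^0·+1^2·-1^7 = -1.
(a,b)_29: α=3, u≡6; β=1, v≡23 (mod 29); (6|29)=+1, (23|29)=+1; sign (−1)^0·+1^1·+1^3 = +1.
(a,b)_11: α=-1, u≡2; β=-3, v≡7 (mod 11); (2|11)=-1, (7|11)=-1; sign (−1)^1·-1^-3·-1^-1 = -1.
(a,b)_13: α=7, u≡6; β=3, v≡8 (mod 13); (6|13)=-1, (8|13)=-1; sign (−1)^0·-1^3·-1^7 = +1.
(-58058, 393965 / ℚ) ramifies at {2, 5, 7, 11}: a division algebra.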